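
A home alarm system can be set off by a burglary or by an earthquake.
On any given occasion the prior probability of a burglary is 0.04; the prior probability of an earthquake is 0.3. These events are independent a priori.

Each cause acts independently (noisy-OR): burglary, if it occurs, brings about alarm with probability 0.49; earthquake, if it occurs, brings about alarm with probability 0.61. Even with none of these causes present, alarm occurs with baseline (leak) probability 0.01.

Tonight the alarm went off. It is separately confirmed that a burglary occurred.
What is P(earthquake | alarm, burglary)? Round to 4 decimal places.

P(earthquake | alarm, burglary) ≈ 0.4101

Under noisy-OR, P(alarm | causes) = 1 − (1−0.01)·∏(1−qᵢ) over the active causes.
P(alarm | burglary) = 0.4951*0.7 + 0.803089*0.3 = 0.346570 + 0.240927 = 0.587497
The earthquake-present share is 0.803089*0.3 = 0.240927.
Hence the posterior is 0.240927/0.587497 ≈ 0.4101.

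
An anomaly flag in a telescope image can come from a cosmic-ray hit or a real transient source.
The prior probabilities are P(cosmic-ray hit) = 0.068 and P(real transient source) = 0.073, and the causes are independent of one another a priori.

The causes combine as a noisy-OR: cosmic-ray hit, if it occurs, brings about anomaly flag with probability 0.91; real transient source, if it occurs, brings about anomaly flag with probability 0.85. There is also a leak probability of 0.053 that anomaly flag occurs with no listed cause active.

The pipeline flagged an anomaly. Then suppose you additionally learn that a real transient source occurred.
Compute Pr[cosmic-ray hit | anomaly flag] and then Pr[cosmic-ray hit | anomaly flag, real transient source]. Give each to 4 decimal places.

Under noisy-OR, P(anomaly flag | causes) = 1 − (1−0.053)·∏(1−qᵢ) over the active causes.
Sum P(anomaly flag|·) weighted by the priors over the 4 (cosmic-ray hit, real transient source) configurations:
  P(anomaly flag) = 0.053*0.932*0.927 + 0.85795*0.932*0.073 + 0.91477*0.068*0.927 + 0.987216*0.068*0.073
        = 0.045790 + 0.058371 + 0.057663 + 0.004901 = 0.166725
Configurations with cosmic-ray hit contribute 0.062564, so
  P(cosmic-ray hit | anomaly flag) = 0.062564 / 0.166725 ≈ 0.3753

Now also conditioning on real transient source=true:
Weight on cosmic-ray hit=true, given the evidence: 0.987216·0.068 = 0.067131
Normalizer over all consistent configurations: 0.85795·0.932 + 0.987216·0.068 = 0.866740
P(cosmic-ray hit | anomaly flag, real transient source) = 0.067131/0.866740 ≈ 0.0775
The drop from 0.3753 to 0.0775 is the explaining-away (discounting) effect.

Pr[cosmic-ray hit | anomaly flag] ≈ 0.3753; Pr[cosmic-ray hit | anomaly flag, real transient source] ≈ 0.0775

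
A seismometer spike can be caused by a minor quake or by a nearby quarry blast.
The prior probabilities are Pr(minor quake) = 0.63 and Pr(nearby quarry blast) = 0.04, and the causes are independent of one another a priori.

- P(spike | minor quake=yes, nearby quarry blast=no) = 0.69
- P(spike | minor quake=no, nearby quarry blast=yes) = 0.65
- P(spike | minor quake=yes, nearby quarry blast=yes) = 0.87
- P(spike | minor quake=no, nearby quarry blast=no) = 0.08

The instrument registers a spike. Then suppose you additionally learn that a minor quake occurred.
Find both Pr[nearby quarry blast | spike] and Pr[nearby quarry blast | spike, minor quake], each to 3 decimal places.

Pr[nearby quarry blast | spike] ≈ 0.066; Pr[nearby quarry blast | spike, minor quake] ≈ 0.050

Sum P(spike|·) weighted by the priors over the 4 (minor quake, nearby quarry blast) configurations:
  P(spike) = 0.08×0.37×0.96 + 0.65×0.37×0.04 + 0.69×0.63×0.96 + 0.87×0.63×0.04
        = 0.028416 + 0.009620 + 0.417312 + 0.021924 = 0.477272
Configurations with nearby quarry blast contribute 0.031544, so
  P(nearby quarry blast | spike) = 0.031544 / 0.477272 ≈ 0.066

Now condition on the additional information:
P(spike | minor quake) = 0.69·0.96 + 0.87·0.04 = 0.662400 + 0.034800 = 0.697200
Of this, 0.034800 comes from 0.87·0.04 (the nearby quarry blast=true cases).
So P(nearby quarry blast | spike, minor quake) = 0.034800/0.697200 ≈ 0.050.
— minor quake explains away the evidence for nearby quarry blast.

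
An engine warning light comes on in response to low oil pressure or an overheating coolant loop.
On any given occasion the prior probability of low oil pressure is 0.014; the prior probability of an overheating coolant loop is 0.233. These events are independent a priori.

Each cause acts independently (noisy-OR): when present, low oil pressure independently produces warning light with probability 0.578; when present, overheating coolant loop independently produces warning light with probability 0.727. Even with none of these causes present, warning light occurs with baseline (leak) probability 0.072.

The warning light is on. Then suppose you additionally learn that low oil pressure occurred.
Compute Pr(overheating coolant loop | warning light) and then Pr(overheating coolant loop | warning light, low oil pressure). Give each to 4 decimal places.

Pr(overheating coolant loop | warning light) ≈ 0.7410; Pr(overheating coolant loop | warning light, low oil pressure) ≈ 0.3084

Under noisy-OR, P(warning light | causes) = 1 − (1−0.072)·∏(1−qᵢ) over the active causes.
Weight on overheating coolant loop=true, given the evidence: 0.171535 + 0.002913 = 0.174448
The normalizing constant is 0.072×0.986×0.767 + 0.746656×0.986×0.233 + 0.608384×0.014×0.767 + 0.893089×0.014×0.233 = 0.235432
P(overheating coolant loop | warning light) = 0.174448/0.235432 ≈ 0.7410

With the extra evidence:
For the numerator, keep only overheating coolant loop=true terms: 0.893089×0.233 = 0.208090
Normalizer over all consistent configurations: 0.608384×0.767 + 0.893089×0.233 = 0.674721
Posterior = 0.208090 / 0.674721 ≈ 0.3084
This is intercausal reasoning (explaining away): once low oil pressure accounts for the warning light, overheating coolant loop becomes less likely.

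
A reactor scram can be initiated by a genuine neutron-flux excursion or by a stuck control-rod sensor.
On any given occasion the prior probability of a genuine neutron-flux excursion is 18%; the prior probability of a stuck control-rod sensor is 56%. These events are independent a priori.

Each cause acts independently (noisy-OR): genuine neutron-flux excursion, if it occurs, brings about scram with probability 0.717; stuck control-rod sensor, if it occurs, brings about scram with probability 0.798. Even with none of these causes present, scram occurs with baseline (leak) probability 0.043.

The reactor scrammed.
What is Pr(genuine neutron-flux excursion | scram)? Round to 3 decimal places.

Pr(genuine neutron-flux excursion | scram) ≈ 0.284

Under noisy-OR, P(scram | causes) = 1 − (1−0.043)·∏(1−qᵢ) over the active causes.
Enumerate the 4 (genuine neutron-flux excursion, stuck control-rod sensor) configurations and weight by the priors:
  P(scram) = 0.043·0.82·0.44 + 0.806686·0.82·0.56 + 0.729169·0.18·0.44 + 0.945292·0.18·0.56
        = 0.015514 + 0.370430 + 0.057750 + 0.095285 = 0.538979
The terms with genuine neutron-flux excursion present sum to 0.153035, so
  P(genuine neutron-flux excursion | scram) = 0.153035 / 0.538979 ≈ 0.284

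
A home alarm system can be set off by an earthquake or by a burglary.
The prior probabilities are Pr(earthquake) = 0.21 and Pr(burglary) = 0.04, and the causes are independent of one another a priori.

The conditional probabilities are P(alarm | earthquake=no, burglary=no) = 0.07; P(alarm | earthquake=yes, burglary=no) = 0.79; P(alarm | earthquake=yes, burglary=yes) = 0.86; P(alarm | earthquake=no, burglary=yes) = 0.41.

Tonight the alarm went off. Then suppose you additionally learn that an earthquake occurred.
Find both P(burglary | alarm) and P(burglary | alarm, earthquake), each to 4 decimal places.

P(burglary | alarm) ≈ 0.0868; P(burglary | alarm, earthquake) ≈ 0.0434

P(alarm) = 0.07×0.79×0.96 + 0.41×0.79×0.04 + 0.79×0.21×0.96 + 0.86×0.21×0.04 = 0.053088 + 0.012956 + 0.159264 + 0.007224 = 0.232532
Of this, 0.020180 comes from 0.012956 + 0.007224 (the burglary=true cases).
So P(burglary | alarm) = 0.020180/0.232532 ≈ 0.0868.

With the extra evidence:
P(alarm | earthquake) = 0.79*0.96 + 0.86*0.04 = 0.758400 + 0.034400 = 0.792800
Of this, 0.034400 comes from 0.86*0.04 (the burglary=true cases).
Hence the posterior is 0.034400/0.792800 ≈ 0.0434.
— earthquake explains away the evidence for burglary.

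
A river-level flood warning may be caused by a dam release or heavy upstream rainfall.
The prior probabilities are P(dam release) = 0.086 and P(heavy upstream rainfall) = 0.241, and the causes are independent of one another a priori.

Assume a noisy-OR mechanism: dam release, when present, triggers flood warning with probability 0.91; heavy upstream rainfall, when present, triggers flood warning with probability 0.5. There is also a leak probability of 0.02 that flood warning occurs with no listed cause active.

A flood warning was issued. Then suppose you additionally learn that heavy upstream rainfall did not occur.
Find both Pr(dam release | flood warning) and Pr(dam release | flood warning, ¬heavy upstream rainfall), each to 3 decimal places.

Under noisy-OR, P(flood warning | causes) = 1 − (1−0.02)·∏(1−qᵢ) over the active causes.
P(flood warning) = 0.02·0.914·0.759 + 0.51·0.914·0.241 + 0.9118·0.086·0.759 + 0.9559·0.086·0.241 = 0.013875 + 0.112340 + 0.059517 + 0.019812 = 0.205544
Of this, 0.079329 comes from 0.059517 + 0.019812 (the dam release=true cases).
P(dam release | flood warning) = 0.079329 / 0.205544 ≈ 0.386

Now also conditioning on heavy upstream rainfall≠true:
Numerator (weight on configurations with dam release): 0.9118*0.086 = 0.078415
The normalizing constant is 0.02*0.914 + 0.9118*0.086 = 0.096695
Posterior = 0.078415 / 0.096695 ≈ 0.811

Pr(dam release | flood warning) ≈ 0.386; Pr(dam release | flood warning, ¬heavy upstream rainfall) ≈ 0.811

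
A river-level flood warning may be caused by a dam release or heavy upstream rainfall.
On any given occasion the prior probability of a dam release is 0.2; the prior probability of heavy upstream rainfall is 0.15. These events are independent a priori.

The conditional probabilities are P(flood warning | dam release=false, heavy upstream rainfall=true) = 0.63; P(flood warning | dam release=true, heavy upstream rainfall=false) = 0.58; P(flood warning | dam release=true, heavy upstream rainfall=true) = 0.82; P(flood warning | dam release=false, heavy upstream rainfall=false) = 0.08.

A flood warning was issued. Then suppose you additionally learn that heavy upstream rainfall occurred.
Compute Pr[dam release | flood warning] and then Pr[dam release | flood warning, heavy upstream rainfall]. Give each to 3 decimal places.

Pr[dam release | flood warning] ≈ 0.487; Pr[dam release | flood warning, heavy upstream rainfall] ≈ 0.246

By total probability over the 4 (dam release, heavy upstream rainfall) configurations:
  P(flood warning) = 0.08×0.8×0.85 + 0.63×0.8×0.15 + 0.58×0.2×0.85 + 0.82×0.2×0.15
        = 0.054400 + 0.075600 + 0.098600 + 0.024600 = 0.253200
Configurations with dam release contribute 0.123200, so
  P(dam release | flood warning) = 0.123200 / 0.253200 ≈ 0.487

Now condition on the additional information:
For the numerator, keep only dam release=true terms: 0.82·0.2 = 0.164000
Denominator P(flood warning | heavy upstream rainfall): 0.63·0.8 + 0.82·0.2 = 0.668000
P(dam release | flood warning, heavy upstream rainfall) = 0.164000/0.668000 ≈ 0.246
Conditioning on heavy upstream rainfall lowers the posterior on dam release: the classic explaining-away effect in a common-effect structure.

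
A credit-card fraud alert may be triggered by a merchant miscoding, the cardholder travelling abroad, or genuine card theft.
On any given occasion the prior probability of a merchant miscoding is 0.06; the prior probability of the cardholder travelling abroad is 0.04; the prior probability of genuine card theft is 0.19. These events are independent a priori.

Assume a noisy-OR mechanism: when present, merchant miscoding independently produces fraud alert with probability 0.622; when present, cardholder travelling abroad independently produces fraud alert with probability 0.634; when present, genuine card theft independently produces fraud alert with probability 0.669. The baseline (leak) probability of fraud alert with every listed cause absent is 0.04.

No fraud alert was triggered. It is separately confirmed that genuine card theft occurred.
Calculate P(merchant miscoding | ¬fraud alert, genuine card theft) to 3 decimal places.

P(merchant miscoding | ¬fraud alert, genuine card theft) ≈ 0.024

Under noisy-OR, P(fraud alert | causes) = 1 − (1−0.04)·∏(1−qᵢ) over the active causes.
P(¬fraud alert | genuine card theft) = 0.31776·0.94·0.96 + 0.1163·0.94·0.04 + 0.120113·0.06·0.96 + 0.043961·0.06·0.04 = 0.286747 + 0.004373 + 0.006919 + 0.000106 = 0.298145
Restricting to configurations with merchant miscoding present: 0.006919 + 0.000106 = 0.007025.
P(merchant miscoding | ¬fraud alert, genuine card theft) = 0.007025 / 0.298145 ≈ 0.024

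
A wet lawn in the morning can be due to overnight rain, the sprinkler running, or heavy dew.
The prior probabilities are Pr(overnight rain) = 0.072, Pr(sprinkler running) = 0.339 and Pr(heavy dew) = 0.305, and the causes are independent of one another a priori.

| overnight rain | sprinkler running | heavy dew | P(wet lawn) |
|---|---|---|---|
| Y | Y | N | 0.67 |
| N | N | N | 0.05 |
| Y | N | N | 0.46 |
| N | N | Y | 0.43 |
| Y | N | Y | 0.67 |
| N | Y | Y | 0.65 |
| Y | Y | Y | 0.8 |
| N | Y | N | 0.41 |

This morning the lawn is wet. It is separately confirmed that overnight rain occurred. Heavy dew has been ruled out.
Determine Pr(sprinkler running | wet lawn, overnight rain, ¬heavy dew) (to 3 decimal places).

P(wet lawn | overnight rain, ¬heavy dew) = 0.46×0.661 + 0.67×0.339 = 0.304060 + 0.227130 = 0.531190
Of this, 0.227130 comes from 0.67×0.339 (the sprinkler running=true cases).
So P(sprinkler running | wet lawn, overnight rain, ¬heavy dew) = 0.227130/0.531190 ≈ 0.428.

Pr(sprinkler running | wet lawn, overnight rain, ¬heavy dew) ≈ 0.428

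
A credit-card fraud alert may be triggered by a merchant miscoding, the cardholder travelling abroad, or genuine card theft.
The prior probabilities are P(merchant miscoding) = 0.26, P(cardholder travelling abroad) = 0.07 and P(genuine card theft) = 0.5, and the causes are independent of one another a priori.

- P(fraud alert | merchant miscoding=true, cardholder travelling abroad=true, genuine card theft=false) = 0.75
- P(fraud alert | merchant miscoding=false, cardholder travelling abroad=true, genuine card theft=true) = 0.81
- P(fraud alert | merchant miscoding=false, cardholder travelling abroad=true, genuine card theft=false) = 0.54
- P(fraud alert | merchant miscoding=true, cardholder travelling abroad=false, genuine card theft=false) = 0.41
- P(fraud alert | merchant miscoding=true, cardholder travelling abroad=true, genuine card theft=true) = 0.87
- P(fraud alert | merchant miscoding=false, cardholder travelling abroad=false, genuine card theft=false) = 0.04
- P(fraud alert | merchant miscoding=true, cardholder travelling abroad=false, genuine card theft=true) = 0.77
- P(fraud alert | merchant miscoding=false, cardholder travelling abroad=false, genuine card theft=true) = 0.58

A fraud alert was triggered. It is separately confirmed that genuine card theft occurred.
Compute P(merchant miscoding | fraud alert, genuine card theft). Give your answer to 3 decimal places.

Numerator (weight on configurations with merchant miscoding): 0.186186 + 0.015834 = 0.202020
Denominator P(fraud alert | genuine card theft): 0.58×0.74×0.93 + 0.81×0.74×0.07 + 0.77×0.26×0.93 + 0.87×0.26×0.07 = 0.643134
Posterior = 0.202020 / 0.643134 ≈ 0.314

P(merchant miscoding | fraud alert, genuine card theft) ≈ 0.314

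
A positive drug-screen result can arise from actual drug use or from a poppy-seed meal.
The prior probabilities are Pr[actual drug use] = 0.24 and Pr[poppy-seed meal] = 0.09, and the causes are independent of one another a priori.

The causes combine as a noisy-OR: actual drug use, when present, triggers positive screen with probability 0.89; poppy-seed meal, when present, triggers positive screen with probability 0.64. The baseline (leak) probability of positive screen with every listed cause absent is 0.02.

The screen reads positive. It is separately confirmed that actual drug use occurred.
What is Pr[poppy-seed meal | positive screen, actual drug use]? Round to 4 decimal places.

Under noisy-OR, P(positive screen | causes) = 1 − (1−0.02)·∏(1−qᵢ) over the active causes.
P(positive screen | actual drug use) = 0.8922·0.91 + 0.961192·0.09 = 0.811902 + 0.086507 = 0.898409
Restricting to configurations with poppy-seed meal present: 0.961192·0.09 = 0.086507.
So P(poppy-seed meal | positive screen, actual drug use) = 0.086507/0.898409 ≈ 0.0963.

Pr[poppy-seed meal | positive screen, actual drug use] ≈ 0.0963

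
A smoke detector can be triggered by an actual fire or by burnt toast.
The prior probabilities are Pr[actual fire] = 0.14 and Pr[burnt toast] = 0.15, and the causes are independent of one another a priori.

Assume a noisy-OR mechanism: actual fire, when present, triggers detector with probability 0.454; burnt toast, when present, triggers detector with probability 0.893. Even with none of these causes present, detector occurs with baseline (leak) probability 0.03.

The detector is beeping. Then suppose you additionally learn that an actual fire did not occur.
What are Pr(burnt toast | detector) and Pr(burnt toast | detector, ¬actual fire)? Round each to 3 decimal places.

Under noisy-OR, P(detector | causes) = 1 − (1−0.03)·∏(1−qᵢ) over the active causes.
For the numerator, keep only burnt toast=true terms: 0.115611 + 0.019810 = 0.135421
The normalizing constant is 0.03·0.86·0.85 + 0.89621·0.86·0.15 + 0.47038·0.14·0.85 + 0.943331·0.14·0.15 = 0.213326
Posterior = 0.135421 / 0.213326 ≈ 0.635

Now also conditioning on actual fire≠true:
By total probability over both values of burnt toast:
  P(detector | ¬actual fire) = 0.03×0.85 + 0.89621×0.15
        = 0.025500 + 0.134431 = 0.159931
The terms with burnt toast present sum to 0.134431, so
  P(burnt toast | detector, ¬actual fire) = 0.134431 / 0.159931 ≈ 0.841
With actual fire excluded, burnt toast must carry more of the explanatory weight for the detector.

Pr(burnt toast | detector) ≈ 0.635; Pr(burnt toast | detector, ¬actual fire) ≈ 0.841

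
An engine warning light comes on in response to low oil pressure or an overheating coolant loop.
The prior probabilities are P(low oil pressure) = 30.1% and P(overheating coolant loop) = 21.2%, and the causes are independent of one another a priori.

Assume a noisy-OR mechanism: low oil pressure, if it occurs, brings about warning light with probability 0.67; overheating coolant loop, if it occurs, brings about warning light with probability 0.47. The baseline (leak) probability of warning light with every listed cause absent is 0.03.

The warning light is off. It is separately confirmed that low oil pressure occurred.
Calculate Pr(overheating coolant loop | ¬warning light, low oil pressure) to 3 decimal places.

Under noisy-OR, P(warning light | causes) = 1 − (1−0.03)·∏(1−qᵢ) over the active causes.
For the numerator, keep only overheating coolant loop=true terms: 0.169653*0.212 = 0.035966
Normalizer over all consistent configurations: 0.3201*0.788 + 0.169653*0.212 = 0.288205
Posterior = 0.035966 / 0.288205 ≈ 0.125

Pr(overheating coolant loop | ¬warning light, low oil pressure) ≈ 0.125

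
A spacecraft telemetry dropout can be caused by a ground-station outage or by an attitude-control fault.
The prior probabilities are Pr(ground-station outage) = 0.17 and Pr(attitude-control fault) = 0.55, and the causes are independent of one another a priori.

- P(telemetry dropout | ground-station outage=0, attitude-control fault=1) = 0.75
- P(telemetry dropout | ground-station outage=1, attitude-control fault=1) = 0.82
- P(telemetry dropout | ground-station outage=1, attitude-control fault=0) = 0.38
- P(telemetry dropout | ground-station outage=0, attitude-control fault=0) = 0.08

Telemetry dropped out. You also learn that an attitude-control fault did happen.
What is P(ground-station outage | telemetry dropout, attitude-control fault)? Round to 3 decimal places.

P(ground-station outage | telemetry dropout, attitude-control fault) ≈ 0.183

Numerator (weight on configurations with ground-station outage): 0.82*0.17 = 0.139400
Normalizer over all consistent configurations: 0.75*0.83 + 0.82*0.17 = 0.761900
P(ground-station outage | telemetry dropout, attitude-control fault) = 0.139400/0.761900 ≈ 0.183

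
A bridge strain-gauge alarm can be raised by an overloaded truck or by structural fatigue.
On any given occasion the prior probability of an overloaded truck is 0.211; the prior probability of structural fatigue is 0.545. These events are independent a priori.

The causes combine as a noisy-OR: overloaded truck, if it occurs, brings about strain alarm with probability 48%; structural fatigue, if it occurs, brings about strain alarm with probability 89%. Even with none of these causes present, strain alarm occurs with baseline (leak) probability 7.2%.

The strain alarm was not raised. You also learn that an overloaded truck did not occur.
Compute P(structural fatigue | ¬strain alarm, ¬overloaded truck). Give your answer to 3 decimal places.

P(structural fatigue | ¬strain alarm, ¬overloaded truck) ≈ 0.116

Under noisy-OR, P(strain alarm | causes) = 1 − (1−0.072)·∏(1−qᵢ) over the active causes.
Sum P(¬strain alarm|·) weighted by the priors over both values of structural fatigue:
  P(¬strain alarm | ¬overloaded truck) = 0.928*0.455 + 0.10208*0.545
        = 0.422240 + 0.055634 = 0.477874
Configurations with structural fatigue contribute 0.055634, so
  P(structural fatigue | ¬strain alarm, ¬overloaded truck) = 0.055634 / 0.477874 ≈ 0.116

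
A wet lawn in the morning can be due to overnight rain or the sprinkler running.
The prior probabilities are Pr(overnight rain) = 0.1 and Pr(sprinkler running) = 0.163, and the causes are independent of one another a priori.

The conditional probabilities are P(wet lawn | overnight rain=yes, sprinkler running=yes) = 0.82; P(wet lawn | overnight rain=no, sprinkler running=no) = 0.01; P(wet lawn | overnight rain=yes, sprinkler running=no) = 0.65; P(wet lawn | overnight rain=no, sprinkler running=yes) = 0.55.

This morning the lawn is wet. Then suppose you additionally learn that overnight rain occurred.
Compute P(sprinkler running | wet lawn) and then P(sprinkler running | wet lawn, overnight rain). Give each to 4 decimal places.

For the numerator, keep only sprinkler running=true terms: 0.080685 + 0.013366 = 0.094051
Denominator P(wet lawn): 0.01×0.9×0.837 + 0.55×0.9×0.163 + 0.65×0.1×0.837 + 0.82×0.1×0.163 = 0.155989
P(sprinkler running | wet lawn) = 0.094051/0.155989 ≈ 0.6029

Now also conditioning on overnight rain=true:
Sum P(wet lawn|·) weighted by the priors over both values of sprinkler running:
  P(wet lawn | overnight rain) = 0.65·0.837 + 0.82·0.163
        = 0.544050 + 0.133660 = 0.677710
Configurations with sprinkler running contribute 0.133660, so
  P(sprinkler running | wet lawn, overnight rain) = 0.133660 / 0.677710 ≈ 0.1972

P(sprinkler running | wet lawn) ≈ 0.6029; P(sprinkler running | wet lawn, overnight rain) ≈ 0.1972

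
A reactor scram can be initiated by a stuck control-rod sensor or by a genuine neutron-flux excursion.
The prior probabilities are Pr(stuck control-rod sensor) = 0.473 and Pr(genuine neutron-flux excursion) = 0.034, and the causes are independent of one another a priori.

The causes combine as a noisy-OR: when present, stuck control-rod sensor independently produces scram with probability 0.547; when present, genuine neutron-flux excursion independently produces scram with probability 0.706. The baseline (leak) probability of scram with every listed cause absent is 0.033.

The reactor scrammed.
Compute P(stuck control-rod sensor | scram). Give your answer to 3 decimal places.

P(stuck control-rod sensor | scram) ≈ 0.901

Under noisy-OR, P(scram | causes) = 1 − (1−0.033)·∏(1−qᵢ) over the active causes.
Numerator (weight on configurations with stuck control-rod sensor): 0.256765 + 0.014011 = 0.270776
Denominator P(scram): 0.033·0.527·0.966 + 0.715702·0.527·0.034 + 0.561949·0.473·0.966 + 0.871213·0.473·0.034 = 0.300400
P(stuck control-rod sensor | scram) = 0.270776/0.300400 ≈ 0.901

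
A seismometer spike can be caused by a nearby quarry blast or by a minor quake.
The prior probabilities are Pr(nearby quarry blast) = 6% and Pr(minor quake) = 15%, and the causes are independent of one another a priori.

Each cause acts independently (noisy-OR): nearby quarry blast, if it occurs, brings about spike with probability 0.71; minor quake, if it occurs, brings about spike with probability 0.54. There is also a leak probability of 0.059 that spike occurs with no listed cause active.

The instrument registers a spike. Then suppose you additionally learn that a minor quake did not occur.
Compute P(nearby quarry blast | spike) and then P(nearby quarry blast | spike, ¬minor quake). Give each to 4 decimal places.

P(nearby quarry blast | spike) ≈ 0.2613; P(nearby quarry blast | spike, ¬minor quake) ≈ 0.4403

Under noisy-OR, P(spike | causes) = 1 − (1−0.059)·∏(1−qᵢ) over the active causes.
P(spike) = 0.059*0.94*0.85 + 0.56714*0.94*0.15 + 0.72711*0.06*0.85 + 0.874471*0.06*0.15 = 0.047141 + 0.079967 + 0.037083 + 0.007870 = 0.172061
Restricting to configurations with nearby quarry blast present: 0.037083 + 0.007870 = 0.044953.
P(nearby quarry blast | spike) = 0.044953 / 0.172061 ≈ 0.2613

With the extra evidence:
Sum P(spike|·) weighted by the priors over both values of nearby quarry blast:
  P(spike | ¬minor quake) = 0.059·0.94 + 0.72711·0.06
        = 0.055460 + 0.043627 = 0.099087
Configurations with nearby quarry blast contribute 0.043627, so
  P(nearby quarry blast | spike, ¬minor quake) = 0.043627 / 0.099087 ≈ 0.4403
Ruling out minor quake raises the posterior on nearby quarry blast — the flip side of explaining away.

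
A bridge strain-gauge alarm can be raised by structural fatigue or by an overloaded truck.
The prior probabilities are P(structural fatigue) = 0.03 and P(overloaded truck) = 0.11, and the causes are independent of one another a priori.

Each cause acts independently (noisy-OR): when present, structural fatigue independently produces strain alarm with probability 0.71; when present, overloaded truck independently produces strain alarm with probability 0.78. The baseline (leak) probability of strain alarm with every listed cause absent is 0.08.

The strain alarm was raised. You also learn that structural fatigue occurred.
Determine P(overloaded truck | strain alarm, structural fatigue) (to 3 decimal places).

P(overloaded truck | strain alarm, structural fatigue) ≈ 0.137

Under noisy-OR, P(strain alarm | causes) = 1 − (1−0.08)·∏(1−qᵢ) over the active causes.
For the numerator, keep only overloaded truck=true terms: 0.941304*0.11 = 0.103543
Denominator P(strain alarm | structural fatigue): 0.7332*0.89 + 0.941304*0.11 = 0.756091
Posterior = 0.103543 / 0.756091 ≈ 0.137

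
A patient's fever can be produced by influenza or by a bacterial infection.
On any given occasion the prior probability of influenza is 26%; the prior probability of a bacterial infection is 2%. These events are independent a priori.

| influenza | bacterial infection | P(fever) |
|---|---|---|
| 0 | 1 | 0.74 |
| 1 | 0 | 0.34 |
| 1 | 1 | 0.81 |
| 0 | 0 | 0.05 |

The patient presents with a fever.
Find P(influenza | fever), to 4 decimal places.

P(influenza | fever) ≈ 0.6580

P(fever) = 0.05×0.74×0.98 + 0.74×0.74×0.02 + 0.34×0.26×0.98 + 0.81×0.26×0.02 = 0.036260 + 0.010952 + 0.086632 + 0.004212 = 0.138056
Restricting to configurations with influenza present: 0.086632 + 0.004212 = 0.090844.
So P(influenza | fever) = 0.090844/0.138056 ≈ 0.6580.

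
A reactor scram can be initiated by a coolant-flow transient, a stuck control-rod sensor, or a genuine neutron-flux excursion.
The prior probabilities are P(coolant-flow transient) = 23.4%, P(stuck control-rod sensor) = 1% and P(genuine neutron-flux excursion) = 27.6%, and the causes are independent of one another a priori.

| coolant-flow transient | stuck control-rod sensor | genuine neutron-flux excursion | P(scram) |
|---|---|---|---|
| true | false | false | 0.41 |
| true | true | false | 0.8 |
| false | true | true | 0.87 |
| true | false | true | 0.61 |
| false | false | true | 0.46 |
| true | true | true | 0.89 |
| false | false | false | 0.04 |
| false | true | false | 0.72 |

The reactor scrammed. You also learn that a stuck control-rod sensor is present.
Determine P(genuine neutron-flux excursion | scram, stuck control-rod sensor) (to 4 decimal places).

Enumerate the 4 (coolant-flow transient, genuine neutron-flux excursion) configurations and weight by the priors:
  P(scram | stuck control-rod sensor) = 0.72*0.766*0.724 + 0.87*0.766*0.276 + 0.8*0.234*0.724 + 0.89*0.234*0.276
        = 0.399300 + 0.183932 + 0.135533 + 0.057480 = 0.776245
The terms with genuine neutron-flux excursion present sum to 0.241412, so
  P(genuine neutron-flux excursion | scram, stuck control-rod sensor) = 0.241412 / 0.776245 ≈ 0.3110

P(genuine neutron-flux excursion | scram, stuck control-rod sensor) ≈ 0.3110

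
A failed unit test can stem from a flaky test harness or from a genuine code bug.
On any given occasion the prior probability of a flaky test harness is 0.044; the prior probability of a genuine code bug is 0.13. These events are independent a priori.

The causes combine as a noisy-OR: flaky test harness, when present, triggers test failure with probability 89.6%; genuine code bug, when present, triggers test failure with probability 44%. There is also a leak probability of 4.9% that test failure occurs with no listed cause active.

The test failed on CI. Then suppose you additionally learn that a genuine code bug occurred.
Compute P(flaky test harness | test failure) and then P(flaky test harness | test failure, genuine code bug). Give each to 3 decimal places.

P(flaky test harness | test failure) ≈ 0.288; P(flaky test harness | test failure, genuine code bug) ≈ 0.085

Under noisy-OR, P(test failure | causes) = 1 − (1−0.049)·∏(1−qᵢ) over the active causes.
Weight on flaky test harness=true, given the evidence: 0.034494 + 0.005403 = 0.039897
Denominator P(test failure): 0.049*0.956*0.87 + 0.46744*0.956*0.13 + 0.901096*0.044*0.87 + 0.944614*0.044*0.13 = 0.138744
P(flaky test harness | test failure) = 0.039897/0.138744 ≈ 0.288

Now condition on the additional information:
By total probability over both values of flaky test harness:
  P(test failure | genuine code bug) = 0.46744×0.956 + 0.944614×0.044
        = 0.446873 + 0.041563 = 0.488436
Keeping only the flaky test harness-present terms gives 0.041563, so
  P(flaky test harness | test failure, genuine code bug) = 0.041563 / 0.488436 ≈ 0.085
Conditioning on genuine code bug lowers the posterior on flaky test harness: the classic explaining-away effect in a common-effect structure.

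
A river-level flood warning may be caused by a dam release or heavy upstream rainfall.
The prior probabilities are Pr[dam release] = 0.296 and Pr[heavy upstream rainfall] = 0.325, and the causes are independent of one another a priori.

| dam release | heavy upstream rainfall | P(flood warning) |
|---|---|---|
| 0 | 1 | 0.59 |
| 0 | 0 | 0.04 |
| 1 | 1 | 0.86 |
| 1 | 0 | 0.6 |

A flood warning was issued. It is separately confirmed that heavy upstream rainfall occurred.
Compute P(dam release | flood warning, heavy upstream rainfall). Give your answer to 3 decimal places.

P(dam release | flood warning, heavy upstream rainfall) ≈ 0.380

By total probability over both values of dam release:
  P(flood warning | heavy upstream rainfall) = 0.59*0.704 + 0.86*0.296
        = 0.415360 + 0.254560 = 0.669920
Keeping only the dam release-present terms gives 0.254560, so
  P(dam release | flood warning, heavy upstream rainfall) = 0.254560 / 0.669920 ≈ 0.380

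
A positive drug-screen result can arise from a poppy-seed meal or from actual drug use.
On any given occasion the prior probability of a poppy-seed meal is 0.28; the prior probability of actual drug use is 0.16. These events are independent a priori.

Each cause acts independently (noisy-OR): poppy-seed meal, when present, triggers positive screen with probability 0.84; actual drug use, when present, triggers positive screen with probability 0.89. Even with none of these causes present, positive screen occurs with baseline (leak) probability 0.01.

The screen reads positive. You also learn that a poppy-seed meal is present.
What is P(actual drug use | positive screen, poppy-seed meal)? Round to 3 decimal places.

P(actual drug use | positive screen, poppy-seed meal) ≈ 0.182

Under noisy-OR, P(positive screen | causes) = 1 − (1−0.01)·∏(1−qᵢ) over the active causes.
For the numerator, keep only actual drug use=true terms: 0.982576·0.16 = 0.157212
Denominator P(positive screen | poppy-seed meal): 0.8416·0.84 + 0.982576·0.16 = 0.864156
Posterior = 0.157212 / 0.864156 ≈ 0.182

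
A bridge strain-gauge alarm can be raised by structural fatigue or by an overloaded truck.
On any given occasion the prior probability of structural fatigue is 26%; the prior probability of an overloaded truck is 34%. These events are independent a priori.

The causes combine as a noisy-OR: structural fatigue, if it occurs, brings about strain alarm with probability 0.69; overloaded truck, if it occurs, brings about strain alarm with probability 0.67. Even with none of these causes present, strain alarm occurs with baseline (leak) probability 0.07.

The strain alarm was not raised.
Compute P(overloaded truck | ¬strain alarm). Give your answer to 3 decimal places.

Under noisy-OR, P(strain alarm | causes) = 1 − (1−0.07)·∏(1−qᵢ) over the active causes.
Sum P(¬strain alarm|·) weighted by the priors over the 4 (structural fatigue, overloaded truck) configurations:
  P(¬strain alarm) = 0.93×0.74×0.66 + 0.3069×0.74×0.34 + 0.2883×0.26×0.66 + 0.095139×0.26×0.34
        = 0.454212 + 0.077216 + 0.049472 + 0.008410 = 0.589310
Configurations with overloaded truck contribute 0.085626, so
  P(overloaded truck | ¬strain alarm) = 0.085626 / 0.589310 ≈ 0.145

P(overloaded truck | ¬strain alarm) ≈ 0.145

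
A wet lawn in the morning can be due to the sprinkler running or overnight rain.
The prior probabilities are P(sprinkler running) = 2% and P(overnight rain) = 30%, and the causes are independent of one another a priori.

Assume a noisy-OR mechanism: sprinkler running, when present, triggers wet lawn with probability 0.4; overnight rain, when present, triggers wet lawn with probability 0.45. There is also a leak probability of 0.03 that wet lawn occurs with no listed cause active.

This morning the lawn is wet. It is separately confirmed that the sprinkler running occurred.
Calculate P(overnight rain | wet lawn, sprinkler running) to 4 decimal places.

P(overnight rain | wet lawn, sprinkler running) ≈ 0.4108

Under noisy-OR, P(wet lawn | causes) = 1 − (1−0.03)·∏(1−qᵢ) over the active causes.
P(wet lawn | sprinkler running) = 0.418×0.7 + 0.6799×0.3 = 0.292600 + 0.203970 = 0.496570
Restricting to configurations with overnight rain present: 0.6799×0.3 = 0.203970.
P(overnight rain | wet lawn, sprinkler running) = 0.203970 / 0.496570 ≈ 0.4108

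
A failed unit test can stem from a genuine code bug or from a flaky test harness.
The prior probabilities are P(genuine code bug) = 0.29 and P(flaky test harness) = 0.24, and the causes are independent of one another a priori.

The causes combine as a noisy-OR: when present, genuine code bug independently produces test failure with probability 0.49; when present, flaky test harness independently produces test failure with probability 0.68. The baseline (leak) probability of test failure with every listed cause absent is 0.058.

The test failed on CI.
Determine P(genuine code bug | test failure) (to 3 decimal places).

Under noisy-OR, P(test failure | causes) = 1 − (1−0.058)·∏(1−qᵢ) over the active causes.
For the numerator, keep only genuine code bug=true terms: 0.114515 + 0.058900 = 0.173415
Denominator P(test failure): 0.058*0.71*0.76 + 0.69856*0.71*0.24 + 0.51958*0.29*0.76 + 0.846266*0.29*0.24 = 0.323747
Posterior = 0.173415 / 0.323747 ≈ 0.536

P(genuine code bug | test failure) ≈ 0.536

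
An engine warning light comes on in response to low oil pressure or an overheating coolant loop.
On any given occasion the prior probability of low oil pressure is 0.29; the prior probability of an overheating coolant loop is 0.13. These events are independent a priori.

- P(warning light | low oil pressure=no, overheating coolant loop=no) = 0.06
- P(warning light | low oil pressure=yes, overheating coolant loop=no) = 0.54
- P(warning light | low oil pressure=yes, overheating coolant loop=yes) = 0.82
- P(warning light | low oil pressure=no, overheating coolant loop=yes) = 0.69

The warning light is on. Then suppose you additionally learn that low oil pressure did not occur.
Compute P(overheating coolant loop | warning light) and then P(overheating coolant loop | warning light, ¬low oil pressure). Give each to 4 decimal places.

P(warning light) = 0.06×0.71×0.87 + 0.69×0.71×0.13 + 0.54×0.29×0.87 + 0.82×0.29×0.13 = 0.037062 + 0.063687 + 0.136242 + 0.030914 = 0.267905
The overheating coolant loop-present share is 0.063687 + 0.030914 = 0.094601.
Hence the posterior is 0.094601/0.267905 ≈ 0.3531.

With the extra evidence:
Enumerate both values of overheating coolant loop and weight by the priors:
  P(warning light | ¬low oil pressure) = 0.06×0.87 + 0.69×0.13
        = 0.052200 + 0.089700 = 0.141900
The terms with overheating coolant loop present sum to 0.089700, so
  P(overheating coolant loop | warning light, ¬low oil pressure) = 0.089700 / 0.141900 ≈ 0.6321

P(overheating coolant loop | warning light) ≈ 0.3531; P(overheating coolant loop | warning light, ¬low oil pressure) ≈ 0.6321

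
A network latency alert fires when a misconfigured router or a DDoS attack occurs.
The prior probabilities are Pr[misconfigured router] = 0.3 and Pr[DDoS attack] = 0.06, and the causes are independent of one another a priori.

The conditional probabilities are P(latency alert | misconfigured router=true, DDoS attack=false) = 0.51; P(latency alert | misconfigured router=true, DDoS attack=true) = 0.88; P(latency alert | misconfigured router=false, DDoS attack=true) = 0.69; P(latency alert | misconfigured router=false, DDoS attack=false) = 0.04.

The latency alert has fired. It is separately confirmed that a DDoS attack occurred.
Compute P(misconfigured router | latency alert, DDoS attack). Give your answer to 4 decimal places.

P(latency alert | DDoS attack) = 0.69*0.7 + 0.88*0.3 = 0.483000 + 0.264000 = 0.747000
Of this, 0.264000 comes from 0.88*0.3 (the misconfigured router=true cases).
P(misconfigured router | latency alert, DDoS attack) = 0.264000 / 0.747000 ≈ 0.3534

P(misconfigured router | latency alert, DDoS attack) ≈ 0.3534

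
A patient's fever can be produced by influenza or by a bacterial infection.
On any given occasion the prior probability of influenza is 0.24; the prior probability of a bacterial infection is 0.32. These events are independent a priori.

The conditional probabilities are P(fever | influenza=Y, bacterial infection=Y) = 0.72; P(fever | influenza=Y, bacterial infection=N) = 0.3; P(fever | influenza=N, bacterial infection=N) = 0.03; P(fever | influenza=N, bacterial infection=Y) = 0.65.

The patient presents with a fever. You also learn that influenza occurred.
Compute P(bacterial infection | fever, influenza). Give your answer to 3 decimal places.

P(fever | influenza) = 0.3×0.68 + 0.72×0.32 = 0.204000 + 0.230400 = 0.434400
Restricting to configurations with bacterial infection present: 0.72×0.32 = 0.230400.
P(bacterial infection | fever, influenza) = 0.230400 / 0.434400 ≈ 0.530

P(bacterial infection | fever, influenza) ≈ 0.530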